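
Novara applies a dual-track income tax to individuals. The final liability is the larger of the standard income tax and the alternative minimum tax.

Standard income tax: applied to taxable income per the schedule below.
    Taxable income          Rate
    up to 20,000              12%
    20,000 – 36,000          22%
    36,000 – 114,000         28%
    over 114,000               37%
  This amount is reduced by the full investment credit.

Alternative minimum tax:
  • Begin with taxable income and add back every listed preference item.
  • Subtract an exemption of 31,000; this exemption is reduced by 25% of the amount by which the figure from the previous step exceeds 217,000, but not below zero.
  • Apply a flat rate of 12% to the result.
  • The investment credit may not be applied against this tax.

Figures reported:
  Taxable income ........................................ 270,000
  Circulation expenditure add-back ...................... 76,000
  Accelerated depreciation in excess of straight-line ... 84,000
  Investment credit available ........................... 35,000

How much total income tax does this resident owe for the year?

51,600

Standard income tax:
  20,000 × 12% = 2,400
  16,000 × 22% = 3,520
  78,000 × 28% = 21,840
  156,000 × 37% = 57,720
  → 85,480
  Less investment credit 35,000 → 50,480

Alternative minimum tax:
  Adjusted income: 270,000 + 76,000 + 84,000 = 430,000
  Exemption: 25% × (430,000 − 217,000) = 53,250 ≥ 31,000, so the exemption is fully phased out
  Base: 430,000 − 0 = 430,000
  430,000 × 12% = 51,600

51,600 > 50,480, so the alternative minimum tax is the binding amount.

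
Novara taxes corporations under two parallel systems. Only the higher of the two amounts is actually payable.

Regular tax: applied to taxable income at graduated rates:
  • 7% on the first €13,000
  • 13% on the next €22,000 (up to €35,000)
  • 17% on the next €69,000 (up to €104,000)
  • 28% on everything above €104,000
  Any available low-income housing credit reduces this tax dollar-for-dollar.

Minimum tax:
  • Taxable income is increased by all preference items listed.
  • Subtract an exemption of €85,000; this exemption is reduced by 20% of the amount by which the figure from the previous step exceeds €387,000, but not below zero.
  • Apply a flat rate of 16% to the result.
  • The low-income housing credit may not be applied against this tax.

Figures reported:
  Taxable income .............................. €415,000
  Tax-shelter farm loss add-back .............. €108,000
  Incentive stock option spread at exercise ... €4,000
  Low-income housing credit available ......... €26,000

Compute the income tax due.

Regular tax:
  €13,000 × 7% = €910
  €22,000 × 13% = €2,860
  €69,000 × 17% = €11,730
  €311,000 × 28% = €87,080
  → €102,580
  Less low-income housing credit €26,000 → €76,580

Minimum tax:
  Adjusted income: €415,000 + €108,000 + €4,000 = €527,000
  Exemption: €85,000 − 20% × (€527,000 − €387,000) = €85,000 − €28,000 = €57,000
  Base: €527,000 − €57,000 = €470,000
  €470,000 × 16% = €75,200

€76,580 > €75,200, so the regular tax governs.

€76,580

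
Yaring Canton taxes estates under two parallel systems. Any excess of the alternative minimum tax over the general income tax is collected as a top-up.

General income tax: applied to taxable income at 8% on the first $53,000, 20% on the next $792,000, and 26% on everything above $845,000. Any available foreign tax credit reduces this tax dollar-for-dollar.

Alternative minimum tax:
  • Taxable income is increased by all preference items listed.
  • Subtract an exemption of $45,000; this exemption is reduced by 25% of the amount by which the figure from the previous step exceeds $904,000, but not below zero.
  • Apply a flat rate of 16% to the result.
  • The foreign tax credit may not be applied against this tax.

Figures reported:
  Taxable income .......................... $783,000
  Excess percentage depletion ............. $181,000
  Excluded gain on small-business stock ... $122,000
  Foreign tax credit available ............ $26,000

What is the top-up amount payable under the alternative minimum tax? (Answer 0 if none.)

General income tax:
  $53,000 × 8% = $4,240
  $730,000 × 20% = $146,000
  → $150,240
  Less foreign tax credit $26,000 → $124,240

Alternative minimum tax:
  Adjusted income: $783,000 + $181,000 + $122,000 = $1,086,000
  Exemption: 25% × ($1,086,000 − $904,000) = $45,500 ≥ $45,000, so the exemption is fully phased out
  Base: $1,086,000 − $0 = $1,086,000
  $1,086,000 × 16% = $173,760

Excess of alternative minimum tax over general income tax: $173,760 − $124,240 = $49,520.

$49,520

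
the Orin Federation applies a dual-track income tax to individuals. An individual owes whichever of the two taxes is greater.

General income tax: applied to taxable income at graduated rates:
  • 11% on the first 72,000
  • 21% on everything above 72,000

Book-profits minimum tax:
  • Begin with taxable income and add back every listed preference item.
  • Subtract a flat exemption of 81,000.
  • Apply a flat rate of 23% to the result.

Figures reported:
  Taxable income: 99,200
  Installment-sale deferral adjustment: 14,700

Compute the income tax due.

13,632

Book-profits minimum tax:
  Adjusted income: 99,200 + 14,700 = 113,900
  Less exemption 81,000 → base 32,900
  32,900 × 23% = 7,567

General income tax:
  72,000 × 11% = 7,920
  27,200 × 21% = 5,712
  → 13,632

13,632 > 7,567, so the general income tax governs.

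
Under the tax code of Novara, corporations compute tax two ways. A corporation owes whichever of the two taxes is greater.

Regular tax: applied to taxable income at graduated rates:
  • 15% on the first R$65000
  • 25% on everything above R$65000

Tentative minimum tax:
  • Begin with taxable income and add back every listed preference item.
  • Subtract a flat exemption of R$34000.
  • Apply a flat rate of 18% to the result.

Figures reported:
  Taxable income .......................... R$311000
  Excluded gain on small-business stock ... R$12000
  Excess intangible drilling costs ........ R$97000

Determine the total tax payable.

R$71250

Tentative minimum tax:
  Adjusted income: R$311000 + R$12000 + R$97000 = R$420000
  Less exemption R$34000 → base R$386000
  R$386000 × 18% = R$69480

Regular tax:
  R$65000 × 15% = R$9750
  R$246000 × 25% = R$61500
  → R$71250

R$71250 > R$69480, so the regular tax governs.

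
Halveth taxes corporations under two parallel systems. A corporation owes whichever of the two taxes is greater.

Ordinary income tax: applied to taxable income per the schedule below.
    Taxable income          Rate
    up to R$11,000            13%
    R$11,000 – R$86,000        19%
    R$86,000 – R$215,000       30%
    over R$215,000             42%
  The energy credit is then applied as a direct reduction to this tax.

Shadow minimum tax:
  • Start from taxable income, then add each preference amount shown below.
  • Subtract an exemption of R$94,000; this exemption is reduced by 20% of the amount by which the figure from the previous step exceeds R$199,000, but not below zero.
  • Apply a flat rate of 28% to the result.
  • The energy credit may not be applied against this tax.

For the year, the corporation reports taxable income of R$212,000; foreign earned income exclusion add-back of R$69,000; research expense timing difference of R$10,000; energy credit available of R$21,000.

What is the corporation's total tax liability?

Shadow minimum tax:
  Adjusted income: R$212,000 + R$69,000 + R$10,000 = R$291,000
  Exemption: R$94,000 − 20% × (R$291,000 − R$199,000) = R$94,000 − R$18,400 = R$75,600
  Base: R$291,000 − R$75,600 = R$215,400
  R$215,400 × 28% = R$60,312

Ordinary income tax:
  R$11,000 × 13% = R$1,430
  R$75,000 × 19% = R$14,250
  R$126,000 × 30% = R$37,800
  → R$53,480
  Less energy credit R$21,000 → R$32,480

R$60,312 > R$32,480, so the shadow minimum tax is the binding amount.

R$60,312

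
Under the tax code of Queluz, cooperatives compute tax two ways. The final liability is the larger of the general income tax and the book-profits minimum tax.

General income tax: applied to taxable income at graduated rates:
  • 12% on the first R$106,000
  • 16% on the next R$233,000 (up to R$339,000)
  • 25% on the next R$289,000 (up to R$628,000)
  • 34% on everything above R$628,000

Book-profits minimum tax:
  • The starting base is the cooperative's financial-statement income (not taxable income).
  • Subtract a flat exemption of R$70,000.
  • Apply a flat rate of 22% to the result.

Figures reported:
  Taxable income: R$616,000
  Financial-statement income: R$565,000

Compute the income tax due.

General income tax:
  R$106,000 × 12% = R$12,720
  R$233,000 × 16% = R$37,280
  R$277,000 × 25% = R$69,250
  → R$119,250

Book-profits minimum tax:
  Base (financial-statement income): R$565,000
  Less exemption R$70,000 → base R$495,000
  R$495,000 × 22% = R$108,900

R$119,250 > R$108,900, so the general income tax governs.

R$119,250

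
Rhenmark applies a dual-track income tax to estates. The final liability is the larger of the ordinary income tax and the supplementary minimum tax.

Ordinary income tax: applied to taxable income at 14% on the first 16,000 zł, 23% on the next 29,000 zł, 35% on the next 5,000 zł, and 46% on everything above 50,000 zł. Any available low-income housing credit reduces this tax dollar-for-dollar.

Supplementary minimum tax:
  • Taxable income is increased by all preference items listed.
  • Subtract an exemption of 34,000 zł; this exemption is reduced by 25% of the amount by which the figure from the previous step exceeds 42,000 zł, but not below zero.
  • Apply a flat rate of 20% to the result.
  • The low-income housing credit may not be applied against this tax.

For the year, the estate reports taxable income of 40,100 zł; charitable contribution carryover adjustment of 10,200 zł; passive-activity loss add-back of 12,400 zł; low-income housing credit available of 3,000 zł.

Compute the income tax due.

Supplementary minimum tax:
  Adjusted income: 40,100 zł + 10,200 zł + 12,400 zł = 62,700 zł
  Exemption: 34,000 zł − 25% × (62,700 zł − 42,000 zł) = 34,000 zł − 5,175 zł = 28,825 zł
  Base: 62,700 zł − 28,825 zł = 33,875 zł
  33,875 zł × 20% = 6,775 zł

Ordinary income tax:
  16,000 zł × 14% = 2,240 zł
  24,100 zł × 23% = 5,543 zł
  → 7,783 zł
  Less low-income housing credit 3,000 zł → 4,783 zł

6,775 zł > 4,783 zł, so the supplementary minimum tax is the binding amount.

6,775 zł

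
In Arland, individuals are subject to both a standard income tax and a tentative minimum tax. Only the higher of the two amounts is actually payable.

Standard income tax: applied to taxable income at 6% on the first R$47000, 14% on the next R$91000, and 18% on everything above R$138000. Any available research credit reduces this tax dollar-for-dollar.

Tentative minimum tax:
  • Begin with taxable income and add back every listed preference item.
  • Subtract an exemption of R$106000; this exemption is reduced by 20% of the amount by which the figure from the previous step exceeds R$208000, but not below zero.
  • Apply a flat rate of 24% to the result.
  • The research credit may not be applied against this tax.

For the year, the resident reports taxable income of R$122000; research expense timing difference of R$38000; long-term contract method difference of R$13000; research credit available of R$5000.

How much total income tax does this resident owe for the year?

R$16080

Standard income tax:
  R$47000 × 6% = R$2820
  R$75000 × 14% = R$10500
  → R$13320
  Less research credit R$5000 → R$8320

Tentative minimum tax:
  Adjusted income: R$122000 + R$38000 + R$13000 = R$173000
  Exemption: R$173000 ≤ R$208000, so full R$106000 applies
  Base: R$173000 − R$106000 = R$67000
  R$67000 × 24% = R$16080

R$16080 > R$8320, so the tentative minimum tax is the binding amount.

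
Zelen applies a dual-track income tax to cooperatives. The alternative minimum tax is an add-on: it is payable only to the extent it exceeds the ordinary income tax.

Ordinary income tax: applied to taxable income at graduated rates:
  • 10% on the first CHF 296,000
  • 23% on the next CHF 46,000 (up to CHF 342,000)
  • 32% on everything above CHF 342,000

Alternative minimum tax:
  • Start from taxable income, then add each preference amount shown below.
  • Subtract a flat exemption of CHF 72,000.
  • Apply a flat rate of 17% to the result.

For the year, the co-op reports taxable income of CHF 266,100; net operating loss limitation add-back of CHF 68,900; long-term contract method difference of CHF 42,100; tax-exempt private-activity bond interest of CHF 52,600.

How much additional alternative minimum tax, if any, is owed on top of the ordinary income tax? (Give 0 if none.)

Ordinary income tax:
  CHF 266,100 × 10% = CHF 26,610

Alternative minimum tax:
  Adjusted income: CHF 266,100 + CHF 68,900 + CHF 42,100 + CHF 52,600 = CHF 429,700
  Less exemption CHF 72,000 → base CHF 357,700
  CHF 357,700 × 17% = CHF 60,809

Excess of alternative minimum tax over ordinary income tax: CHF 60,809 − CHF 26,610 = CHF 34,199.

CHF 34,199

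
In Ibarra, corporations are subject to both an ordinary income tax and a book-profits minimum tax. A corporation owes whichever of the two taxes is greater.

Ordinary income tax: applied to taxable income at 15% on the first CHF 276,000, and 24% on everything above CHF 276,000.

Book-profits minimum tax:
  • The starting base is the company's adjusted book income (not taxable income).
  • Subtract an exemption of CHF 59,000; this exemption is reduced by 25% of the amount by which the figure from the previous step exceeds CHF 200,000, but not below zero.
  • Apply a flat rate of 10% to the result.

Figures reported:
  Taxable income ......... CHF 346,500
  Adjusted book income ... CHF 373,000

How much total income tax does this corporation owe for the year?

CHF 58,320

Ordinary income tax:
  CHF 276,000 × 15% = CHF 41,400
  CHF 70,500 × 24% = CHF 16,920
  → CHF 58,320

Book-profits minimum tax:
  Base (adjusted book income): CHF 373,000
  Exemption: CHF 59,000 − 25% × (CHF 373,000 − CHF 200,000) = CHF 59,000 − CHF 43,250 = CHF 15,750
  Base: CHF 373,000 − CHF 15,750 = CHF 357,250
  CHF 357,250 × 10% = CHF 35,725

CHF 58,320 > CHF 35,725, so the ordinary income tax governs.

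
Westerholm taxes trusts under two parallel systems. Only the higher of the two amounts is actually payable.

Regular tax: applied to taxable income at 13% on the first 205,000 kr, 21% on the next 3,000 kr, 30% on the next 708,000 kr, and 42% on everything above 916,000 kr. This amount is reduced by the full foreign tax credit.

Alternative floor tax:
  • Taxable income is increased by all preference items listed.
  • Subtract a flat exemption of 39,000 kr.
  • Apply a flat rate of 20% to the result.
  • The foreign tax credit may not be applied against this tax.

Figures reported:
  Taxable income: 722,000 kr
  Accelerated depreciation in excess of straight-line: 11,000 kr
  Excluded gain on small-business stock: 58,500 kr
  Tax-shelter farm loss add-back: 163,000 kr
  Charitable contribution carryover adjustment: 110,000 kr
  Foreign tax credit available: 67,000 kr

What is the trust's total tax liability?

205,100 kr

Regular tax:
  205,000 kr × 13% = 26,650 kr
  3,000 kr × 21% = 630 kr
  514,000 kr × 30% = 154,200 kr
  → 181,480 kr
  Less foreign tax credit 67,000 kr → 114,480 kr

Alternative floor tax:
  Adjusted income: 722,000 kr + 11,000 kr + 58,500 kr + 163,000 kr + 110,000 kr = 1,064,500 kr
  Less exemption 39,000 kr → base 1,025,500 kr
  1,025,500 kr × 20% = 205,100 kr

205,100 kr > 114,480 kr, so the alternative floor tax is the binding amount.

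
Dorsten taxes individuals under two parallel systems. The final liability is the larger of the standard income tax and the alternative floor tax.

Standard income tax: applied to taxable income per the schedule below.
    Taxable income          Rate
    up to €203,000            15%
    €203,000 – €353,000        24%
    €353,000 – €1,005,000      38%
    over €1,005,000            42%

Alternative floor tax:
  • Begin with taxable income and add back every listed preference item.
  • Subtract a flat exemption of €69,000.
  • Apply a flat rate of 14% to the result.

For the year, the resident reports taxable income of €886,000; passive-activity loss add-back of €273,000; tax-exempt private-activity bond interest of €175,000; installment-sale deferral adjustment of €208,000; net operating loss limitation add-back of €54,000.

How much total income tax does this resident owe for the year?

€268,990

Alternative floor tax:
  Adjusted income: €886,000 + €273,000 + €175,000 + €208,000 + €54,000 = €1,596,000
  Less exemption €69,000 → base €1,527,000
  €1,527,000 × 14% = €213,780

Standard income tax:
  €203,000 × 15% = €30,450
  €150,000 × 24% = €36,000
  €533,000 × 38% = €202,540
  → €268,990

€268,990 > €213,780, so the standard income tax governs.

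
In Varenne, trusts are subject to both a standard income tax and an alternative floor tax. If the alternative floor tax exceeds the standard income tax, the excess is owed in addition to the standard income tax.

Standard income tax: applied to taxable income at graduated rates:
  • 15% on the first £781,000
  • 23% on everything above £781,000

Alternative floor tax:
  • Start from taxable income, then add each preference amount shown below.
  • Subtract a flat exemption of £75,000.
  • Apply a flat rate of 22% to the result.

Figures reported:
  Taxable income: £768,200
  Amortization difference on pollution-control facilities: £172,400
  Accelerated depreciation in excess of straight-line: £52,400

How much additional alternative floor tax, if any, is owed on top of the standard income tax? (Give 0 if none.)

Alternative floor tax:
  Adjusted income: £768,200 + £172,400 + £52,400 = £993,000
  Less exemption £75,000 → base £918,000
  £918,000 × 22% = £201,960

Standard income tax:
  £768,200 × 15% = £115,230

Excess of alternative floor tax over standard income tax: £201,960 − £115,230 = £86,730.

£86,730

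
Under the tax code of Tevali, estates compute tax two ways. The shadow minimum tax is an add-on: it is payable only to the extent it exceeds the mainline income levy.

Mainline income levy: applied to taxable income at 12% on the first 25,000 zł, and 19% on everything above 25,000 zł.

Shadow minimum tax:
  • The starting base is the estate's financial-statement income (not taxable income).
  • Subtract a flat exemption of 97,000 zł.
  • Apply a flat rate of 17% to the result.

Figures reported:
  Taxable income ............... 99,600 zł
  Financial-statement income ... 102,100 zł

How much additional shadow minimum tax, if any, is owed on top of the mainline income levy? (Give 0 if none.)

0 zł

Shadow minimum tax:
  Base (financial-statement income): 102,100 zł
  Less exemption 97,000 zł → base 5,100 zł
  5,100 zł × 17% = 867 zł

Mainline income levy:
  25,000 zł × 12% = 3,000 zł
  74,600 zł × 19% = 14,174 zł
  → 17,174 zł

867 zł ≤ 17,174 zł, so no add-on is due.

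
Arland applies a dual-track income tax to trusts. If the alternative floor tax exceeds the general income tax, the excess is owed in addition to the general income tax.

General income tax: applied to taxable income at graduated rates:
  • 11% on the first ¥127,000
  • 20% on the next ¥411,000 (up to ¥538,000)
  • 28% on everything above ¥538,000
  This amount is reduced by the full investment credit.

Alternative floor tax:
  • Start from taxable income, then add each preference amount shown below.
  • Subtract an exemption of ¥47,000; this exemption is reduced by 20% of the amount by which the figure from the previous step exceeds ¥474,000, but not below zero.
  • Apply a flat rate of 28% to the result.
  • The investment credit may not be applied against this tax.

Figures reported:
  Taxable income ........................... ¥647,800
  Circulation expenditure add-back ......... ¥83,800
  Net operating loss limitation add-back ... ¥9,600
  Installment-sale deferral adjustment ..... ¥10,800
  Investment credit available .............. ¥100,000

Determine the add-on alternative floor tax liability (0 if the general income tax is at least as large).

General income tax:
  ¥127,000 × 11% = ¥13,970
  ¥411,000 × 20% = ¥82,200
  ¥109,800 × 28% = ¥30,744
  → ¥126,914
  Less investment credit ¥100,000 → ¥26,914

Alternative floor tax:
  Adjusted income: ¥647,800 + ¥83,800 + ¥9,600 + ¥10,800 = ¥752,000
  Exemption: 20% × (¥752,000 − ¥474,000) = ¥55,600 ≥ ¥47,000, so the exemption is fully phased out
  Base: ¥752,000 − ¥0 = ¥752,000
  ¥752,000 × 28% = ¥210,560

Excess of alternative floor tax over general income tax: ¥210,560 − ¥26,914 = ¥183,646.

¥183,646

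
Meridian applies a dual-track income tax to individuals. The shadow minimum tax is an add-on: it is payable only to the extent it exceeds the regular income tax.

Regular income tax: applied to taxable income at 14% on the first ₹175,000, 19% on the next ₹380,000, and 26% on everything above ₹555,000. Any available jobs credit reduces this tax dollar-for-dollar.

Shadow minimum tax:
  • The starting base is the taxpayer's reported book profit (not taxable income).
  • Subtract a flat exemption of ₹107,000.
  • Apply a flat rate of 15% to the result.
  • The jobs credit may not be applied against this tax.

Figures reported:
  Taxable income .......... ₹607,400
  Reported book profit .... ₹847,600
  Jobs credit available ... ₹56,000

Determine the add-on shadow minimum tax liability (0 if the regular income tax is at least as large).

Regular income tax:
  ₹175,000 × 14% = ₹24,500
  ₹380,000 × 19% = ₹72,200
  ₹52,400 × 26% = ₹13,624
  → ₹110,324
  Less jobs credit ₹56,000 → ₹54,324

Shadow minimum tax:
  Base (reported book profit): ₹847,600
  Less exemption ₹107,000 → base ₹740,600
  ₹740,600 × 15% = ₹111,090

Excess of shadow minimum tax over regular income tax: ₹111,090 − ₹54,324 = ₹56,766.

₹56,766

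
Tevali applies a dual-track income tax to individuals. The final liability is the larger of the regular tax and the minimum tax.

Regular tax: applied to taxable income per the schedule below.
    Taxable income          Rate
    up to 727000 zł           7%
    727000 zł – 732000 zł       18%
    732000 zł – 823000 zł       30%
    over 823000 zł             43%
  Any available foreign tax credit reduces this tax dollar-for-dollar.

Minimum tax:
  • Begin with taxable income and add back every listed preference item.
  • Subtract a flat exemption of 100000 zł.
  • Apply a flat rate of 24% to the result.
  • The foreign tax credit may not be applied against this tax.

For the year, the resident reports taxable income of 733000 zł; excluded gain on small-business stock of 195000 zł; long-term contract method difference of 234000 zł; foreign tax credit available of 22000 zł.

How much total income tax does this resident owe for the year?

Regular tax:
  727000 zł × 7% = 50890 zł
  5000 zł × 18% = 900 zł
  1000 zł × 30% = 300 zł
  → 52090 zł
  Less foreign tax credit 22000 zł → 30090 zł

Minimum tax:
  Adjusted income: 733000 zł + 195000 zł + 234000 zł = 1162000 zł
  Less exemption 100000 zł → base 1062000 zł
  1062000 zł × 24% = 254880 zł

254880 zł > 30090 zł, so the minimum tax is the binding amount.

254880 zł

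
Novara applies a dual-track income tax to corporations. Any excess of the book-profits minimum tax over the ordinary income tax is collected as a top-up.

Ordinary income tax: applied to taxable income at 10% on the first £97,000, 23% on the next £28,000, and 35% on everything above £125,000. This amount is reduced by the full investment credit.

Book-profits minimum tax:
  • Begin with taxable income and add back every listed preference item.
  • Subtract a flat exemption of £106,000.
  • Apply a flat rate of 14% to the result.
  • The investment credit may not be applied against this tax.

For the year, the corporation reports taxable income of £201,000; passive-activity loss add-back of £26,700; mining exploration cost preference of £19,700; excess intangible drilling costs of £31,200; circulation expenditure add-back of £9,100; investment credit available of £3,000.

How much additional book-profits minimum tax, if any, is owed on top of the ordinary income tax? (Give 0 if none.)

Ordinary income tax:
  £97,000 × 10% = £9,700
  £28,000 × 23% = £6,440
  £76,000 × 35% = £26,600
  → £42,740
  Less investment credit £3,000 → £39,740

Book-profits minimum tax:
  Adjusted income: £201,000 + £26,700 + £19,700 + £31,200 + £9,100 = £287,700
  Less exemption £106,000 → base £181,700
  £181,700 × 14% = £25,438

£25,438 ≤ £39,740, so no add-on is due.

£0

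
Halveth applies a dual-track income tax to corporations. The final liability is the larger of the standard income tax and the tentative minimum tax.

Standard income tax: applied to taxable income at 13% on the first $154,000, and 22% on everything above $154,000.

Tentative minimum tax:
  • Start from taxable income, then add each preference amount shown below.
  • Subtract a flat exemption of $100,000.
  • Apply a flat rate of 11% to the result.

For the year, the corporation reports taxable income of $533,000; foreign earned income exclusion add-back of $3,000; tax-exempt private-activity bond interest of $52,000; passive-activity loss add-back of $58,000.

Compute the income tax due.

Standard income tax:
  $154,000 × 13% = $20,020
  $379,000 × 22% = $83,380
  → $103,400

Tentative minimum tax:
  Adjusted income: $533,000 + $3,000 + $52,000 + $58,000 = $646,000
  Less exemption $100,000 → base $546,000
  $546,000 × 11% = $60,060

$103,400 > $60,060, so the standard income tax governs.

$103,400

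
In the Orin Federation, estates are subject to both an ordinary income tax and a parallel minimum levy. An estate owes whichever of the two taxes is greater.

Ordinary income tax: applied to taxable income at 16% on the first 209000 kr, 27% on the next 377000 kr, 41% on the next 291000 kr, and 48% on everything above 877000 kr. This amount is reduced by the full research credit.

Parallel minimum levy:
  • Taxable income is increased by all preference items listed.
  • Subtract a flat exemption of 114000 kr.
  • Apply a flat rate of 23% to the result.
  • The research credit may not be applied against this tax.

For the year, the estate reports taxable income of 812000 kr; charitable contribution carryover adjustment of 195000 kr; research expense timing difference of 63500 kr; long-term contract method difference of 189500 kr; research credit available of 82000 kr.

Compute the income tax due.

Parallel minimum levy:
  Adjusted income: 812000 kr + 195000 kr + 63500 kr + 189500 kr = 1260000 kr
  Less exemption 114000 kr → base 1146000 kr
  1146000 kr × 23% = 263580 kr

Ordinary income tax:
  209000 kr × 16% = 33440 kr
  377000 kr × 27% = 101790 kr
  226000 kr × 41% = 92660 kr
  → 227890 kr
  Less research credit 82000 kr → 145890 kr

263580 kr > 145890 kr, so the parallel minimum levy is the binding amount.

263580 kr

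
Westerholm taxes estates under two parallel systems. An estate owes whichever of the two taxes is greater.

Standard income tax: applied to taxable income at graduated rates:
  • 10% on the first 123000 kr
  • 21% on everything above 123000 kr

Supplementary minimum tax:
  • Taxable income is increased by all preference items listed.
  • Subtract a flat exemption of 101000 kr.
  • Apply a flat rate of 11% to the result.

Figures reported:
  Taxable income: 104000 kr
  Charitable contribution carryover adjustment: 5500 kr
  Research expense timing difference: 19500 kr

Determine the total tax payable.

10400 kr

Standard income tax:
  104000 kr × 10% = 10400 kr

Supplementary minimum tax:
  Adjusted income: 104000 kr + 5500 kr + 19500 kr = 129000 kr
  Less exemption 101000 kr → base 28000 kr
  28000 kr × 11% = 3080 kr

10400 kr > 3080 kr, so the standard income tax governs.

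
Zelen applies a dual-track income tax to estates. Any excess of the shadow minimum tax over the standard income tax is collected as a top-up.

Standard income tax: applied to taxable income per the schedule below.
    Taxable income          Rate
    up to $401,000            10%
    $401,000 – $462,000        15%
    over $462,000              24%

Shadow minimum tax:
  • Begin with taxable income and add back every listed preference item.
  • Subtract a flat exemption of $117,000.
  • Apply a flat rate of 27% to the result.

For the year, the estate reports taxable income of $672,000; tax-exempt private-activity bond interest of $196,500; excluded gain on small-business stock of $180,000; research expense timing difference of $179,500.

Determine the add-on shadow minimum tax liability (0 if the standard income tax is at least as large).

Shadow minimum tax:
  Adjusted income: $672,000 + $196,500 + $180,000 + $179,500 = $1,228,000
  Less exemption $117,000 → base $1,111,000
  $1,111,000 × 27% = $299,970

Standard income tax:
  $401,000 × 10% = $40,100
  $61,000 × 15% = $9,150
  $210,000 × 24% = $50,400
  → $99,650

Excess of shadow minimum tax over standard income tax: $299,970 − $99,650 = $200,320.

$200,320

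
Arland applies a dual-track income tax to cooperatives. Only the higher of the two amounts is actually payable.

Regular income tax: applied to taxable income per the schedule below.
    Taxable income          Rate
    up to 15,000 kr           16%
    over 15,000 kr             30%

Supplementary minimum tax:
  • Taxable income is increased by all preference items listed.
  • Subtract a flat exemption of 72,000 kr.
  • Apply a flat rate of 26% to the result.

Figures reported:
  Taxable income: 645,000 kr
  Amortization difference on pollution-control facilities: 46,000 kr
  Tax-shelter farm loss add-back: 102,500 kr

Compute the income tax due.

191,400 kr

Regular income tax:
  15,000 kr × 16% = 2,400 kr
  630,000 kr × 30% = 189,000 kr
  → 191,400 kr

Supplementary minimum tax:
  Adjusted income: 645,000 kr + 46,000 kr + 102,500 kr = 793,500 kr
  Less exemption 72,000 kr → base 721,500 kr
  721,500 kr × 26% = 187,590 kr

191,400 kr > 187,590 kr, so the regular income tax governs.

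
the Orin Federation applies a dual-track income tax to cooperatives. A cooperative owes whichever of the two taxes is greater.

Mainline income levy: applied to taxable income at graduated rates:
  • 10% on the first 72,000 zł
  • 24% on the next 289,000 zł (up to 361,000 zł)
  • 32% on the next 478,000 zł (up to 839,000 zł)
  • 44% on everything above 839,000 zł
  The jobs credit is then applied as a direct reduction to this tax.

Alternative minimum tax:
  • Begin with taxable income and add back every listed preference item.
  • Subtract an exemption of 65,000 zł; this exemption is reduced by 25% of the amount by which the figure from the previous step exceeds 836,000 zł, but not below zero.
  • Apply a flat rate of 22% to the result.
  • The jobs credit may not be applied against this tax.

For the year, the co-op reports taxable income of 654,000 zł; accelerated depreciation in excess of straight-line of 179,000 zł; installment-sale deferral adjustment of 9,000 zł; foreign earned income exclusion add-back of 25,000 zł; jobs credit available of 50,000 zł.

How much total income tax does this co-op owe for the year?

178,145 zł

Mainline income levy:
  72,000 zł × 10% = 7,200 zł
  289,000 zł × 24% = 69,360 zł
  293,000 zł × 32% = 93,760 zł
  → 170,320 zł
  Less jobs credit 50,000 zł → 120,320 zł

Alternative minimum tax:
  Adjusted income: 654,000 zł + 179,000 zł + 9,000 zł + 25,000 zł = 867,000 zł
  Exemption: 65,000 zł − 25% × (867,000 zł − 836,000 zł) = 65,000 zł − 7,750 zł = 57,250 zł
  Base: 867,000 zł − 57,250 zł = 809,750 zł
  809,750 zł × 22% = 178,145 zł

178,145 zł > 120,320 zł, so the alternative minimum tax is the binding amount.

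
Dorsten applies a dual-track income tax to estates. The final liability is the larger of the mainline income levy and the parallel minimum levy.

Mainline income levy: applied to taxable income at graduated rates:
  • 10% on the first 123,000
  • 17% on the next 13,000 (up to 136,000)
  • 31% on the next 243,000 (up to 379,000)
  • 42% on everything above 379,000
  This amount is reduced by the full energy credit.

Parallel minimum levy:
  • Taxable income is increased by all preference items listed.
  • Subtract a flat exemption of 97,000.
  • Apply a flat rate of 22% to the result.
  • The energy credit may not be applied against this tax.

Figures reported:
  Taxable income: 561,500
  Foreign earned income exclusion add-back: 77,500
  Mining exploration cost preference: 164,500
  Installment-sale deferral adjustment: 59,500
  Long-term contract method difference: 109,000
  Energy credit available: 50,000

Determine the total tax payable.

192,500

Mainline income levy:
  123,000 × 10% = 12,300
  13,000 × 17% = 2,210
  243,000 × 31% = 75,330
  182,500 × 42% = 76,650
  → 166,490
  Less energy credit 50,000 → 116,490

Parallel minimum levy:
  Adjusted income: 561,500 + 77,500 + 164,500 + 59,500 + 109,000 = 972,000
  Less exemption 97,000 → base 875,000
  875,000 × 22% = 192,500

192,500 > 116,490, so the parallel minimum levy is the binding amount.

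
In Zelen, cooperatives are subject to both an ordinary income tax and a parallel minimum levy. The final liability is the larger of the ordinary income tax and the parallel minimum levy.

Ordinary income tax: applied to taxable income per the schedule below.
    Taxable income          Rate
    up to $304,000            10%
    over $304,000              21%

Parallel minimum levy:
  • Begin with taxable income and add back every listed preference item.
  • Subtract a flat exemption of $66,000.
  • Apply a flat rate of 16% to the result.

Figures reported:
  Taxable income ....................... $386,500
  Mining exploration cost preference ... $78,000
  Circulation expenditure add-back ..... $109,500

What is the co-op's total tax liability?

Ordinary income tax:
  $304,000 × 10% = $30,400
  $82,500 × 21% = $17,325
  → $47,725

Parallel minimum levy:
  Adjusted income: $386,500 + $78,000 + $109,500 = $574,000
  Less exemption $66,000 → base $508,000
  $508,000 × 16% = $81,280

$81,280 > $47,725, so the parallel minimum levy is the binding amount.

$81,280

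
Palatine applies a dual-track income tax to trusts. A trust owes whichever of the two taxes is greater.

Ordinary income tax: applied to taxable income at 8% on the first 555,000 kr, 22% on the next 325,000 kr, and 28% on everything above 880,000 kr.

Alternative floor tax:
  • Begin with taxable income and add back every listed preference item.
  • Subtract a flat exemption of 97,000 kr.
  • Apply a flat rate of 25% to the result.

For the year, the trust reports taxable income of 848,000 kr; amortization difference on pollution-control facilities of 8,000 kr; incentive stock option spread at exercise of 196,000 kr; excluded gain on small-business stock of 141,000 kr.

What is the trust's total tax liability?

274,000 kr

Alternative floor tax:
  Adjusted income: 848,000 kr + 8,000 kr + 196,000 kr + 141,000 kr = 1,193,000 kr
  Less exemption 97,000 kr → base 1,096,000 kr
  1,096,000 kr × 25% = 274,000 kr

Ordinary income tax:
  555,000 kr × 8% = 44,400 kr
  293,000 kr × 22% = 64,460 kr
  → 108,860 kr

274,000 kr > 108,860 kr, so the alternative floor tax is the binding amount.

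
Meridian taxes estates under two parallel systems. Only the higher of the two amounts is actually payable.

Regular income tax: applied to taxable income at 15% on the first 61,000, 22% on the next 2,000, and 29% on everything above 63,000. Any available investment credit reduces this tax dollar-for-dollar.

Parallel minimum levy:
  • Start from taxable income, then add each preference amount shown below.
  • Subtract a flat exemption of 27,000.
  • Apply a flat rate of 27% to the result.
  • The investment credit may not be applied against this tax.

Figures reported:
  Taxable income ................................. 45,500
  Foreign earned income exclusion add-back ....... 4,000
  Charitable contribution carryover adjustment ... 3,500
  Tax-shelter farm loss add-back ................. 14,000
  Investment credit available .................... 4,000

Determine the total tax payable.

Parallel minimum levy:
  Adjusted income: 45,500 + 4,000 + 3,500 + 14,000 = 67,000
  Less exemption 27,000 → base 40,000
  40,000 × 27% = 10,800

Regular income tax:
  45,500 × 15% = 6,825
  Less investment credit 4,000 → 2,825

10,800 > 2,825, so the parallel minimum levy is the binding amount.

10,800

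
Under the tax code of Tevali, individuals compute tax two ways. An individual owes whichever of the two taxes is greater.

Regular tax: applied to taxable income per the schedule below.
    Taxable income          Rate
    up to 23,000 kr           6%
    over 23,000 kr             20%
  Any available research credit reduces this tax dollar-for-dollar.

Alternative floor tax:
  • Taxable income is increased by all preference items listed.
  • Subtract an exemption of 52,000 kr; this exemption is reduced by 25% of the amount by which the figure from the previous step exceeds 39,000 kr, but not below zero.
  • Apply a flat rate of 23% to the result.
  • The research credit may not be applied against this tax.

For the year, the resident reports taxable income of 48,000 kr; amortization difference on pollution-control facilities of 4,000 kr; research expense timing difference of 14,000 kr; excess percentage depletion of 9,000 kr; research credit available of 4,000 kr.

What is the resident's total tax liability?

Regular tax:
  23,000 kr × 6% = 1,380 kr
  25,000 kr × 20% = 5,000 kr
  → 6,380 kr
  Less research credit 4,000 kr → 2,380 kr

Alternative floor tax:
  Adjusted income: 48,000 kr + 4,000 kr + 14,000 kr + 9,000 kr = 75,000 kr
  Exemption: 52,000 kr − 25% × (75,000 kr − 39,000 kr) = 52,000 kr − 9,000 kr = 43,000 kr
  Base: 75,000 kr − 43,000 kr = 32,000 kr
  32,000 kr × 23% = 7,360 kr

7,360 kr > 2,380 kr, so the alternative floor tax is the binding amount.

7,360 kr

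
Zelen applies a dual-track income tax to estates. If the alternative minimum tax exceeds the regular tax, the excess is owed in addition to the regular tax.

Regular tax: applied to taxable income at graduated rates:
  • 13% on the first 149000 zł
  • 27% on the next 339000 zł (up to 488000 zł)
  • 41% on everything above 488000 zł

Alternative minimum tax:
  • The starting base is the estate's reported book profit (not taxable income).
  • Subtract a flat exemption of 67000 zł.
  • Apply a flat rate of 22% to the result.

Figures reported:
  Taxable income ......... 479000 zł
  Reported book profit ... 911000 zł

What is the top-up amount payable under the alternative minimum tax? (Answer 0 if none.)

Alternative minimum tax:
  Base (reported book profit): 911000 zł
  Less exemption 67000 zł → base 844000 zł
  844000 zł × 22% = 185680 zł

Regular tax:
  149000 zł × 13% = 19370 zł
  330000 zł × 27% = 89100 zł
  → 108470 zł

Excess of alternative minimum tax over regular tax: 185680 zł − 108470 zł = 77210 zł.

77210 zł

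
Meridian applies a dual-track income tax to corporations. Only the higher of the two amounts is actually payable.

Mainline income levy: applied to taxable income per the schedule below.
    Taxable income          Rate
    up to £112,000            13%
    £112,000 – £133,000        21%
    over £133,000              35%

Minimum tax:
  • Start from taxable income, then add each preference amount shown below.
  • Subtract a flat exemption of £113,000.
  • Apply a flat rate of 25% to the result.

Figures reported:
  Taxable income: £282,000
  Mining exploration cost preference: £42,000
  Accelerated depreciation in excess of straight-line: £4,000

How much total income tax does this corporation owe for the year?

£71,120

Minimum tax:
  Adjusted income: £282,000 + £42,000 + £4,000 = £328,000
  Less exemption £113,000 → base £215,000
  £215,000 × 25% = £53,750

Mainline income levy:
  £112,000 × 13% = £14,560
  £21,000 × 21% = £4,410
  £149,000 × 35% = £52,150
  → £71,120

£71,120 > £53,750, so the mainline income levy governs.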